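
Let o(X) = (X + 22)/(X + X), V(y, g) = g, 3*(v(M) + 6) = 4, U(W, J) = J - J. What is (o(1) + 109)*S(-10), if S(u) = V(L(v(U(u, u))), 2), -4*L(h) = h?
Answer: 241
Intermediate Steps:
U(W, J) = 0
v(M) = -14/3 (v(M) = -6 + (⅓)*4 = -6 + 4/3 = -14/3)
L(h) = -h/4
o(X) = (22 + X)/(2*X) (o(X) = (22 + X)/((2*X)) = (22 + X)*(1/(2*X)) = (22 + X)/(2*X))
S(u) = 2
(o(1) + 109)*S(-10) = ((½)*(22 + 1)/1 + 109)*2 = ((½)*1*23 + 109)*2 = (23/2 + 109)*2 = (241/2)*2 = 241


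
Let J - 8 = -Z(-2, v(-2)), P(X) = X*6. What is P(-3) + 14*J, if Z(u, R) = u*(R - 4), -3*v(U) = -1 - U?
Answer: -82/3 ≈ -27.333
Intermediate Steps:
v(U) = ⅓ + U/3 (v(U) = -(-1 - U)/3 = ⅓ + U/3)
Z(u, R) = u*(-4 + R)
P(X) = 6*X
J = -⅔ (J = 8 - (-2)*(-4 + (⅓ + (⅓)*(-2))) = 8 - (-2)*(-4 + (⅓ - ⅔)) = 8 - (-2)*(-4 - ⅓) = 8 - (-2)*(-13)/3 = 8 - 1*26/3 = 8 - 26/3 = -⅔ ≈ -0.66667)
P(-3) + 14*J = 6*(-3) + 14*(-⅔) = -18 - 28/3 = -82/3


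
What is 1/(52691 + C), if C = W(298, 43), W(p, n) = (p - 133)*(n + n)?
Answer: 1/66881 ≈ 1.4952e-5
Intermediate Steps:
W(p, n) = 2*n*(-133 + p) (W(p, n) = (-133 + p)*(2*n) = 2*n*(-133 + p))
C = 14190 (C = 2*43*(-133 + 298) = 2*43*165 = 14190)
1/(52691 + C) = 1/(52691 + 14190) = 1/66881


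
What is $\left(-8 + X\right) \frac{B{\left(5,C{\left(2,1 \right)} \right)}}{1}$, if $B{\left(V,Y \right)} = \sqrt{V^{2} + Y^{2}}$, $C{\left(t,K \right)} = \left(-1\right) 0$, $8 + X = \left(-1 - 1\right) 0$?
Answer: $-80$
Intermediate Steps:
$X = -8$ ($X = -8 + \left(-1 - 1\right) 0 = -8 - 0 = -8 + 0 = -8$)
$C{\left(t,K \right)} = 0$
$\left(-8 + X\right) \frac{B{\left(5,C{\left(2,1 \right)} \right)}}{1} = \left(-8 - 8\right) \frac{\sqrt{5^{2} + 0^{2}}}{1} = - 16 \sqrt{25 + 0} \cdot 1 = - 16 \sqrt{25} \cdot 1 = - 16 \cdot 5 \cdot 1 = \left(-16\right) 5 = -80$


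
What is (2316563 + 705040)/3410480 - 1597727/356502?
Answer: -2185904233127/607921470480 ≈ -3.5957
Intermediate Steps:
(2316563 + 705040)/3410480 - 1597727/356502 = 3021603*(1/3410480) - 1597727*1/356502 = 3021603/3410480 - 1597727/356502 = -2185904233127/607921470480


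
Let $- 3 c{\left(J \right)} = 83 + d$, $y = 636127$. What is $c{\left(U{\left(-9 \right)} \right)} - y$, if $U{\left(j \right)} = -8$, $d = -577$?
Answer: $- \frac{1907887}{3} \approx -6.3596 \cdot 10^{5}$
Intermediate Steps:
$c{\left(J \right)} = \frac{494}{3}$ ($c{\left(J \right)} = - \frac{83 - 577}{3} = \left(- \frac{1}{3}\right) \left(-494\right) = \frac{494}{3}$)
$c{\left(U{\left(-9 \right)} \right)} - y = \frac{494}{3} - 636127 = - \frac{1907887}{3}$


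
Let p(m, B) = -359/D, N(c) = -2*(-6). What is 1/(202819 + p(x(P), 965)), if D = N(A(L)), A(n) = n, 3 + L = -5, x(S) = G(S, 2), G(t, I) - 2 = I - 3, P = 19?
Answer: 12/2433469 ≈ 4.9312e-6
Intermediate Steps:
G(t, I) = -1 + I (G(t, I) = 2 + (I - 3) = 2 + (-3 + I) = -1 + I)
x(S) = 1 (x(S) = -1 + 2 = 1)
L = -8 (L = -3 - 5 = -8)
N(c) = 12
D = 12
p(m, B) = -359/12
1/(202819 + p(x(P), 965)) = 1/(202819 - 359/12) = 1/(2433469/12) = 12/2433469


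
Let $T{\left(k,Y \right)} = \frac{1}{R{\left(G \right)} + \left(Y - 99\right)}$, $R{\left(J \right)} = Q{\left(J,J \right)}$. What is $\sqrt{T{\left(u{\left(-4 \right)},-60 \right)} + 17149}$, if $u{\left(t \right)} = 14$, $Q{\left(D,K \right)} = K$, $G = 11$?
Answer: $\frac{\sqrt{93907887}}{74} \approx 130.95$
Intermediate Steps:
$R{\left(J \right)} = J$
$T{\left(k,Y \right)} = \frac{1}{-88 + Y}$ ($T{\left(k,Y \right)} = \frac{1}{11 + \left(Y - 99\right)} = \frac{1}{11 + \left(-99 + Y\right)} = \frac{1}{-88 + Y}$)
$\sqrt{T{\left(u{\left(-4 \right)},-60 \right)} + 17149} = \sqrt{\frac{1}{-88 - 60} + 17149} = \sqrt{\frac{1}{-148} + 17149} = \sqrt{- \frac{1}{148} + 17149} = \sqrt{\frac{2538051}{148}} = \frac{\sqrt{93907887}}{74}$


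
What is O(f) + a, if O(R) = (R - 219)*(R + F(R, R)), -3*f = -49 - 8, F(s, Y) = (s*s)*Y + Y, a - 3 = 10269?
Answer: -1369128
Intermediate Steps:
a = 10272 (a = 3 + 10269 = 10272)
F(s, Y) = Y + Y*s² (F(s, Y) = s²*Y + Y = Y*s² + Y = Y + Y*s²)
f = 19 (f = -(-49 - 8)/3 = -⅓*(-57) = 19)
O(R) = (-219 + R)*(R + R*(1 + R²)) (O(R) = (R - 219)*(R + R*(1 + R²)) = (-219 + R)*(R + R*(1 + R²)))
O(f) + a = 19*(-438 + 19³ - 219*19² + 2*19) + 10272 = 19*(-438 + 6859 - 219*361 + 38) + 10272 = 19*(-438 + 6859 - 79059 + 38) + 10272 = 19*(-72600) + 10272 = -1379400 + 10272 = -1369128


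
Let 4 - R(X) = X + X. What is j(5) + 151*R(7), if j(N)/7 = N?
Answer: -1475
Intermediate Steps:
R(X) = 4 - 2*X (R(X) = 4 - (X + X) = 4 - 2*X)
j(N) = 7*N
j(5) + 151*R(7) = 7*5 + 151*(4 - 2*7) = 35 + 151*(4 - 14) = 35 + 151*(-10) = 35 - 1510 = -1475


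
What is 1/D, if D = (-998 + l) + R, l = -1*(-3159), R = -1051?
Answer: 1/1110 ≈ 0.00090090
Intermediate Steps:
l = 3159
D = 1110 (D = (-998 + 3159) - 1051 = 2161 - 1051 = 1110)
1/D = 1/1110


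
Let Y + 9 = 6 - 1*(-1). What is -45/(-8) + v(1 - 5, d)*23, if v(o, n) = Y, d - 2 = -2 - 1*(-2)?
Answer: -323/8 ≈ -40.375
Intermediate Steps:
d = 2 (d = 2 + (-2 - 1*(-2)) = 2 + (-2 + 2) = 2 + 0 = 2)
Y = -2 (Y = -9 + (6 - 1*(-1)) = -9 + (6 + 1) = -9 + 7 = -2)
v(o, n) = -2
-45/(-8) + v(1 - 5, d)*23 = -45/(-8) - 2*23 = -45*(-⅛) - 46 = 45/8 - 46 = -323/8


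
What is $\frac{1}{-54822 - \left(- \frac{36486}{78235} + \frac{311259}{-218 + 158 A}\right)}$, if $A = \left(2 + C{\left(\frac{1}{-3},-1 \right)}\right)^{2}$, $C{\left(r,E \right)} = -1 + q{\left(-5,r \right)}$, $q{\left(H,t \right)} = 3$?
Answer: $- \frac{12048190}{662123676527} \approx -1.8196 \cdot 10^{-5}$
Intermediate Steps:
$C{\left(r,E \right)} = 2$ ($C{\left(r,E \right)} = -1 + 3 = 2$)
$A = 16$ ($A = \left(2 + 2\right)^{2} = 4^{2} = 16$)
$\frac{1}{-54822 - \left(- \frac{36486}{78235} + \frac{311259}{-218 + 158 A}\right)} = \frac{1}{-54822 - \left(- \frac{36486}{78235} + \frac{311259}{-218 + 158 \cdot 16}\right)} = \frac{1}{-54822 - \left(- \frac{36486}{78235} + \frac{311259}{-218 + 2528}\right)} = \frac{1}{-54822 + \left(\frac{36486}{78235} - \frac{311259}{2310}\right)} = \frac{1}{-54822 + \left(\frac{36486}{78235} - \frac{103753}{770}\right)} = \frac{1}{-54822 - \frac{1617804347}{12048190}} = \frac{1}{- \frac{662123676527}{12048190}} = - \frac{12048190}{662123676527}$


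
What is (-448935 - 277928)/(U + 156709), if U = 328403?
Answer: -726863/485112 ≈ -1.4983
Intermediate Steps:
(-448935 - 277928)/(U + 156709) = (-448935 - 277928)/(328403 + 156709) = -726863/485112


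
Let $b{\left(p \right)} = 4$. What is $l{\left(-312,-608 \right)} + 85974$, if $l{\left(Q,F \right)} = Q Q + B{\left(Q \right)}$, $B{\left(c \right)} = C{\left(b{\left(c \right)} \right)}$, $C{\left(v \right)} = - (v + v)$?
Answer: $183310$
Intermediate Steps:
$C{\left(v \right)} = - 2 v$
$B{\left(c \right)} = -8$ ($B{\left(c \right)} = \left(-2\right) 4 = -8$)
$l{\left(Q,F \right)} = -8 + Q^{2}$ ($l{\left(Q,F \right)} = Q Q - 8 = Q^{2} - 8 = -8 + Q^{2}$)
$l{\left(-312,-608 \right)} + 85974 = \left(-8 + \left(-312\right)^{2}\right) + 85974 = \left(-8 + 97344\right) + 85974 = 97336 + 85974 = 183310$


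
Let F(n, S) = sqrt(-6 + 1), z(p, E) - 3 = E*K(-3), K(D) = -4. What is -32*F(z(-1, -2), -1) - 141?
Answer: -141 - 32*I*sqrt(5) ≈ -141.0 - 71.554*I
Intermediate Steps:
z(p, E) = 3 - 4*E (z(p, E) = 3 + E*(-4) = 3 - 4*E)
F(n, S) = I*sqrt(5) (F(n, S) = sqrt(-5) = I*sqrt(5))
-32*F(z(-1, -2), -1) - 141 = -32*I*sqrt(5) - 141 = -141 - 32*I*sqrt(5)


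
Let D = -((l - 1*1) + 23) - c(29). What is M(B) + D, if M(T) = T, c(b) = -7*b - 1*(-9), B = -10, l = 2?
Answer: 160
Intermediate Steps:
c(b) = 9 - 7*b (c(b) = -7*b + 9 = 9 - 7*b)
D = 170 (D = -((2 - 1*1) + 23) - (9 - 7*29) = -((2 - 1) + 23) - (9 - 203) = -(1 + 23) - 1*(-194) = -1*24 + 194 = -24 + 194 = 170)
M(B) + D = -10 + 170 = 160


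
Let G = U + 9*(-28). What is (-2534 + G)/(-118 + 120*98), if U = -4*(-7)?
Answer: -1379/5821 ≈ -0.23690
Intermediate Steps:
U = 28
G = -224 (G = 28 + 9*(-28) = 28 - 252 = -224)
(-2534 + G)/(-118 + 120*98) = (-2534 - 224)/(-118 + 120*98) = -2758/(-118 + 11760) = -2758/11642 = -2758*1/11642 = -1379/5821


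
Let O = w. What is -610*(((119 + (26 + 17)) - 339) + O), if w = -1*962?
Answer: 694790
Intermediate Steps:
w = -962
O = -962
-610*(((119 + (26 + 17)) - 339) + O) = -610*(((119 + (26 + 17)) - 339) - 962) = -610*(((119 + 43) - 339) - 962) = -610*((162 - 339) - 962) = -610*(-177 - 962) = -610*(-1139) = 694790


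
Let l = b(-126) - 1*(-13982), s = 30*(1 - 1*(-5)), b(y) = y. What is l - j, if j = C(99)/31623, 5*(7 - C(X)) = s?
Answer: 438168317/31623 ≈ 13856.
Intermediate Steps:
s = 180 (s = 30*(1 + 5) = 30*6 = 180)
C(X) = -29 (C(X) = 7 - 1/5*180 = 7 - 36 = -29)
l = 13856 (l = -126 - 1*(-13982) = -126 + 13982 = 13856)
j = -29/31623 ≈ -0.00091705
l - j = 13856 - 1*(-29/31623) = 13856 + 29/31623 = 438168317/31623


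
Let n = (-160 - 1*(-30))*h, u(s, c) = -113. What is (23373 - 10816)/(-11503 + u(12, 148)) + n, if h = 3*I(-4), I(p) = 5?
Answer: -22663757/11616 ≈ -1951.1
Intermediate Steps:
h = 15 (h = 3*5 = 15)
n = -1950 (n = (-160 - 1*(-30))*15 = (-160 + 30)*15 = -130*15 = -1950)
(23373 - 10816)/(-11503 + u(12, 148)) + n = (23373 - 10816)/(-11503 - 113) - 1950 = 12557/(-11616) - 1950 = 12557*(-1/11616) - 1950 = -12557/11616 - 1950 = -22663757/11616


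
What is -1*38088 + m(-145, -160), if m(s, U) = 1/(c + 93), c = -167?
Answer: -2818513/74 ≈ -38088.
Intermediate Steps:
m(s, U) = -1/74 (m(s, U) = 1/(-167 + 93) = 1/(-74) = -1/74)
-1*38088 + m(-145, -160) = -1*38088 - 1/74 = -38088 - 1/74 = -2818513/74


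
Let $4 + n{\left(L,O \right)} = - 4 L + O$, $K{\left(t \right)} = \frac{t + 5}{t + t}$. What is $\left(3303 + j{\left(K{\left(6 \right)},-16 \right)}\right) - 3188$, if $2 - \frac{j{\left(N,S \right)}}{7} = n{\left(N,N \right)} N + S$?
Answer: $\frac{4549}{16} \approx 284.31$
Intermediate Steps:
$K{\left(t \right)} = \frac{5 + t}{2 t}$
$n{\left(L,O \right)} = -4 + O - 4 L$ ($n{\left(L,O \right)} = -4 - \left(- O + 4 L\right) = -4 + O - 4 L$)
$j{\left(N,S \right)} = 14 - 7 S - 7 N \left(-4 - 3 N\right)$ ($j{\left(N,S \right)} = 14 - 7 \left(\left(-4 + N - 4 N\right) N + S\right) = 14 - 7 \left(\left(-4 - 3 N\right) N + S\right) = 14 - 7 \left(N \left(-4 - 3 N\right) + S\right) = 14 - 7 \left(S + N \left(-4 - 3 N\right)\right) = 14 - \left(7 S + 7 N \left(-4 - 3 N\right)\right) = 14 - 7 S - 7 N \left(-4 - 3 N\right)$)
$\left(3303 + j{\left(K{\left(6 \right)},-16 \right)}\right) - 3188 = \left(3303 + \left(14 - -112 + 7 \frac{5 + 6}{2 \cdot 6} \left(4 + 3 \frac{5 + 6}{2 \cdot 6}\right)\right)\right) - 3188 = \left(3303 + \left(14 + 112 + 7 \cdot \frac{1}{2} \cdot \frac{1}{6} \cdot 11 \left(4 + 3 \cdot \frac{1}{2} \cdot \frac{1}{6} \cdot 11\right)\right)\right) - 3188 = \left(3303 + \left(14 + 112 + 7 \cdot \frac{11}{12} \left(4 + 3 \cdot \frac{11}{12}\right)\right)\right) - 3188 = \left(3303 + \left(14 + 112 + 7 \cdot \frac{11}{12} \left(4 + \frac{11}{4}\right)\right)\right) - 3188 = \left(3303 + \left(14 + 112 + 7 \cdot \frac{11}{12} \cdot \frac{27}{4}\right)\right) - 3188 = \left(3303 + \left(14 + 112 + \frac{693}{16}\right)\right) - 3188 = \left(3303 + \frac{2709}{16}\right) - 3188 = \frac{55557}{16} - 3188 = \frac{4549}{16}$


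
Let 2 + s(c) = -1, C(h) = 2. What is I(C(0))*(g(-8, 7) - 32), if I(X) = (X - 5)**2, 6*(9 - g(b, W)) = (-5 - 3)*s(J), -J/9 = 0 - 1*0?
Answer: -243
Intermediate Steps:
J = 0 (J = -9*(0 - 1*0) = -9*(0 + 0) = -9*0 = 0)
s(c) = -3 (s(c) = -2 - 1 = -3)
g(b, W) = 5 (g(b, W) = 9 - (-5 - 3)*(-3)/6 = 9 - (-4)*(-3)/3 = 9 - 1/6*24 = 9 - 4 = 5)
I(X) = (-5 + X)**2
I(C(0))*(g(-8, 7) - 32) = (-5 + 2)**2*(5 - 32) = (-3)**2*(-27) = 9*(-27) = -243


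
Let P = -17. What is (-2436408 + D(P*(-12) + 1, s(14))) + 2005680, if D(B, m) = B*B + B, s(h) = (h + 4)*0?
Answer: -388498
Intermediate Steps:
s(h) = 0 (s(h) = (4 + h)*0 = 0)
D(B, m) = B + B² (D(B, m) = B² + B = B + B²)
(-2436408 + D(P*(-12) + 1, s(14))) + 2005680 = (-2436408 + (-17*(-12) + 1)*(1 + (-17*(-12) + 1))) + 2005680 = (-2436408 + (204 + 1)*(1 + (204 + 1))) + 2005680 = (-2436408 + 205*(1 + 205)) + 2005680 = (-2436408 + 205*206) + 2005680 = (-2436408 + 42230) + 2005680 = -2394178 + 2005680 = -388498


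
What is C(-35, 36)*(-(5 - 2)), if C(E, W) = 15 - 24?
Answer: 27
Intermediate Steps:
C(E, W) = -9
C(-35, 36)*(-(5 - 2)) = -(-9)*(5 - 2) = -(-9)*3 = -9*(-3) = 27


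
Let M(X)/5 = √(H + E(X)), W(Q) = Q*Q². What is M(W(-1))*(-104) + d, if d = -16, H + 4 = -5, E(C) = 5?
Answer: -16 - 1040*I ≈ -16.0 - 1040.0*I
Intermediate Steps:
W(Q) = Q³
H = -9 (H = -4 - 5 = -9)
M(X) = 10*I (M(X) = 5*√(-9 + 5) = 5*√(-4) = 5*(2*I) = 10*I)
M(W(-1))*(-104) + d = (10*I)*(-104) - 16 = -1040*I - 16 = -16 - 1040*I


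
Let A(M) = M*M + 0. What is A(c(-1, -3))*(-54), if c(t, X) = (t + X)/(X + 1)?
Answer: -216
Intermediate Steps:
c(t, X) = (X + t)/(1 + X)
A(M) = M² (A(M) = M² + 0 = M²)
A(c(-1, -3))*(-54) = ((-3 - 1)/(1 - 3))²*(-54) = (-4/(-2))²*(-54) = (-½*(-4))²*(-54) = 2²*(-54) = 4*(-54) = -216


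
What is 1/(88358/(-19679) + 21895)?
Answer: 19679/430783347 ≈ 4.5682e-5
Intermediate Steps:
1/(88358/(-19679) + 21895) = 1/(88358*(-1/19679) + 21895) = 1/(-88358/19679 + 21895) = 1/(430783347/19679) = 19679/430783347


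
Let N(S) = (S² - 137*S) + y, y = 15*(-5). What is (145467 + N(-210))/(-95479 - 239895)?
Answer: -109131/167687 ≈ -0.65080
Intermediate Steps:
y = -75
N(S) = -75 + S² - 137*S (N(S) = (S² - 137*S) - 75 = -75 + S² - 137*S)
(145467 + N(-210))/(-95479 - 239895) = (145467 + (-75 + (-210)² - 137*(-210)))/(-95479 - 239895) = (145467 + (-75 + 44100 + 28770))/(-335374) = (145467 + 72795)*(-1/335374) = 218262*(-1/335374) = -109131/167687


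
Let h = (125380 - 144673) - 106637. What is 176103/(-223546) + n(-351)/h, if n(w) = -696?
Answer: -11010531387/14075573890 ≈ -0.78224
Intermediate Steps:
h = -125930 (h = -19293 - 106637 = -125930)
176103/(-223546) + n(-351)/h = 176103/(-223546) - 696/(-125930) = 176103*(-1/223546) - 696*(-1/125930) = -176103/223546 + 348/62965 = -11010531387/14075573890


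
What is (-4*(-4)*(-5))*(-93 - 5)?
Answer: 7840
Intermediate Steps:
(-4*(-4)*(-5))*(-93 - 5) = (16*(-5))*(-98) = -80*(-98) = 7840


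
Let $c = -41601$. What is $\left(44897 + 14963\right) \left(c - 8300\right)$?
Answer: $-2987073860$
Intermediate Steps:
$\left(44897 + 14963\right) \left(c - 8300\right) = \left(44897 + 14963\right) \left(-41601 - 8300\right) = 59860 \left(-49901\right) = -2987073860$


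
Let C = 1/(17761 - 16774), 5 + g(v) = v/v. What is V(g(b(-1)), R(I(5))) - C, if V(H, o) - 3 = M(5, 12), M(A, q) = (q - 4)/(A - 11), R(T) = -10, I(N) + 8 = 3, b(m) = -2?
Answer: 548/329 ≈ 1.6657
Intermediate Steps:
I(N) = -5 (I(N) = -8 + 3 = -5)
M(A, q) = (-4 + q)/(-11 + A)
g(v) = -4 (g(v) = -5 + v/v = -5 + 1 = -4)
V(H, o) = 5/3 (V(H, o) = 3 + (-4 + 12)/(-11 + 5) = 3 + 8/(-6) = 3 - ⅙*8 = 3 - 4/3 = 5/3)
C = 1/987 ≈ 0.0010132
V(g(b(-1)), R(I(5))) - C = 5/3 - 1*1/987 = 5/3 - 1/987 = 548/329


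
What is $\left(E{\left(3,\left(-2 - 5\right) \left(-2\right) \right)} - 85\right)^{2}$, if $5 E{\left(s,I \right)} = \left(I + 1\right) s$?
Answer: $5776$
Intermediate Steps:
$E{\left(s,I \right)} = \frac{s \left(1 + I\right)}{5}$ ($E{\left(s,I \right)} = \frac{\left(I + 1\right) s}{5} = \frac{\left(1 + I\right) s}{5} = \frac{s \left(1 + I\right)}{5}$)
$\left(E{\left(3,\left(-2 - 5\right) \left(-2\right) \right)} - 85\right)^{2} = \left(\frac{1}{5} \cdot 3 \left(1 + \left(-2 - 5\right) \left(-2\right)\right) - 85\right)^{2} = \left(\frac{1}{5} \cdot 3 \left(1 - -14\right) - 85\right)^{2} = \left(\frac{1}{5} \cdot 3 \left(1 + 14\right) - 85\right)^{2} = \left(\frac{1}{5} \cdot 3 \cdot 15 - 85\right)^{2} = \left(9 - 85\right)^{2} = \left(-76\right)^{2} = 5776$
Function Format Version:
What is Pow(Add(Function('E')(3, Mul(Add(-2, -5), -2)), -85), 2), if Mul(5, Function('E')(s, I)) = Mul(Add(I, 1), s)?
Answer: 5776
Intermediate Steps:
Function('E')(s, I) = Mul(Rational(1, 5), s, Add(1, I)) (Function('E')(s, I) = Mul(Rational(1, 5), Mul(Add(I, 1), s)) = Mul(Rational(1, 5), Mul(Add(1, I), s)) = Mul(Rational(1, 5), Mul(s, Add(1, I))) = Mul(Rational(1, 5), s, Add(1, I)))
Pow(Add(Function('E')(3, Mul(Add(-2, -5), -2)), -85), 2) = Pow(Add(Mul(Rational(1, 5), 3, Add(1, Mul(Add(-2, -5), -2))), -85), 2) = Pow(Add(Mul(Rational(1, 5), 3, Add(1, Mul(-7, -2))), -85), 2) = Pow(Add(Mul(Rational(1, 5), 3, Add(1, 14)), -85), 2) = Pow(Add(Mul(Rational(1, 5), 3, 15), -85), 2) = Pow(Add(9, -85), 2) = Pow(-76, 2) = 5776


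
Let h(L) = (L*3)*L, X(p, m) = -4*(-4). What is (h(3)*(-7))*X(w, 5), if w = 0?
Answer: -3024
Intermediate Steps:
X(p, m) = 16
h(L) = 3*L**2 (h(L) = (3*L)*L = 3*L**2)
(h(3)*(-7))*X(w, 5) = ((3*3**2)*(-7))*16 = ((3*9)*(-7))*16 = (27*(-7))*16 = -189*16 = -3024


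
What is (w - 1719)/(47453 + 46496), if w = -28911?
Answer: -30630/93949 ≈ -0.32603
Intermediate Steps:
(w - 1719)/(47453 + 46496) = (-28911 - 1719)/(47453 + 46496) = -30630/93949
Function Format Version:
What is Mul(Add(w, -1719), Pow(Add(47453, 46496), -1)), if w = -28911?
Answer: Rational(-30630, 93949) ≈ -0.32603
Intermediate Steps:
Mul(Add(w, -1719), Pow(Add(47453, 46496), -1)) = Mul(Add(-28911, -1719), Pow(Add(47453, 46496), -1)) = Mul(-30630, Pow(93949, -1)) = Mul(-30630, Rational(1, 93949)) = Rational(-30630, 93949)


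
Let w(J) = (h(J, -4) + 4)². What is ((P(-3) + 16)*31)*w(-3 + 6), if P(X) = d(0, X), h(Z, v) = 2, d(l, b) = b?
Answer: 14508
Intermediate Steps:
P(X) = X
w(J) = 36 (w(J) = (2 + 4)² = 6² = 36)
((P(-3) + 16)*31)*w(-3 + 6) = ((-3 + 16)*31)*36 = (13*31)*36 = 403*36 = 14508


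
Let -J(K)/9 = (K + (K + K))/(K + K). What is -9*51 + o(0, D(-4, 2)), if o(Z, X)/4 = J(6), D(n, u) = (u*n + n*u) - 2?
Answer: -513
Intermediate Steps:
D(n, u) = -2 + 2*n*u (D(n, u) = (n*u + n*u) - 2 = 2*n*u - 2 = -2 + 2*n*u)
J(K) = -27/2 (J(K) = -9*(K + (K + K))/(K + K) = -9*(K + 2*K)/(2*K) = -9*3*K*1/(2*K) = -9*3/2 = -27/2)
o(Z, X) = -54 (o(Z, X) = 4*(-27/2) = -54)
-9*51 + o(0, D(-4, 2)) = -9*51 - 54 = -459 - 54 = -513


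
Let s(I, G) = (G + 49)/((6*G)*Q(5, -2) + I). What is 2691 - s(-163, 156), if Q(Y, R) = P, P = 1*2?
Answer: 4598714/1709 ≈ 2690.9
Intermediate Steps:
P = 2
Q(Y, R) = 2
s(I, G) = (49 + G)/(I + 12*G) (s(I, G) = (G + 49)/((6*G)*2 + I) = (49 + G)/(12*G + I) = (49 + G)/(I + 12*G))
2691 - s(-163, 156) = 2691 - (49 + 156)/(-163 + 12*156) = 2691 - 205/(-163 + 1872) = 2691 - 205/1709 = 4598714/1709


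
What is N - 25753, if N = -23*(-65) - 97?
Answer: -24355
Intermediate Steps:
N = 1398 (N = 1495 - 97 = 1398)
N - 25753 = 1398 - 25753 = -24355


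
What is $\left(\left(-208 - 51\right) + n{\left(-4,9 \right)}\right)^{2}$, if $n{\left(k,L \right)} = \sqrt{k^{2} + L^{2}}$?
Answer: $\left(259 - \sqrt{97}\right)^{2} \approx 62076.0$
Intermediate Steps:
$n{\left(k,L \right)} = \sqrt{L^{2} + k^{2}}$
$\left(\left(-208 - 51\right) + n{\left(-4,9 \right)}\right)^{2} = \left(\left(-208 - 51\right) + \sqrt{9^{2} + \left(-4\right)^{2}}\right)^{2} = \left(-259 + \sqrt{81 + 16}\right)^{2} = \left(-259 + \sqrt{97}\right)^{2}$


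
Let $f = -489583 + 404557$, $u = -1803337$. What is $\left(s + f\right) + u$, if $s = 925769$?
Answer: $-962594$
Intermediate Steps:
$f = -85026$
$\left(s + f\right) + u = \left(925769 - 85026\right) - 1803337 = 840743 - 1803337 = -962594$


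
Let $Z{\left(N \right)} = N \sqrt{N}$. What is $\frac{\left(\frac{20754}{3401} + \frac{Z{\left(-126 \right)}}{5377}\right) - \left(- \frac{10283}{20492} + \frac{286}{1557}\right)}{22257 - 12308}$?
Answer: $\frac{696697911695}{1079590421202156} - \frac{378 i \sqrt{14}}{53495773} \approx 0.00064534 - 2.6438 \cdot 10^{-5} i$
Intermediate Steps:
$Z{\left(N \right)} = N^{\frac{3}{2}}$
$\frac{\left(\frac{20754}{3401} + \frac{Z{\left(-126 \right)}}{5377}\right) - \left(- \frac{10283}{20492} + \frac{286}{1557}\right)}{22257 - 12308} = \frac{\left(\frac{20754}{3401} + \frac{\left(-126\right)^{\frac{3}{2}}}{5377}\right) - \left(- \frac{10283}{20492} + \frac{286}{1557}\right)}{22257 - 12308} = \frac{\left(20754 \cdot \frac{1}{3401} + - 378 i \sqrt{14} \cdot \frac{1}{5377}\right) - - \frac{10149919}{31906044}}{9949} = \left(\left(\frac{20754}{3401} - \frac{378 i \sqrt{14}}{5377}\right) + \left(- \frac{286}{1557} + \frac{10283}{20492}\right)\right) \frac{1}{9949} = \left(\left(\frac{20754}{3401} - \frac{378 i \sqrt{14}}{5377}\right) + \frac{10149919}{31906044}\right) \frac{1}{9949} = \left(\frac{696697911695}{108512455644} - \frac{378 i \sqrt{14}}{5377}\right) \frac{1}{9949} = \frac{696697911695}{1079590421202156} - \frac{378 i \sqrt{14}}{53495773}$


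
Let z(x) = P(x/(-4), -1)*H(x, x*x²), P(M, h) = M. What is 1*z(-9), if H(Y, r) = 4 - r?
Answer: 6597/4 ≈ 1649.3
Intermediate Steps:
z(x) = -x*(4 - x³)/4 (z(x) = (x/(-4))*(4 - x*x²) = (x*(-¼))*(4 - x³) = (-x/4)*(4 - x³) = -x*(4 - x³)/4)
1*z(-9) = 1*(-1*(-9) + (¼)*(-9)⁴) = 1*(9 + (¼)*6561) = 1*(9 + 6561/4) = 1*(6597/4) = 6597/4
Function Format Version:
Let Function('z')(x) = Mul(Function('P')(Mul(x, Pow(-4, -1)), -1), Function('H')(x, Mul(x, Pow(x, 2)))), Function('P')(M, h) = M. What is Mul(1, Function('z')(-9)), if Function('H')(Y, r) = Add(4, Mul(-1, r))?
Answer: Rational(6597, 4) ≈ 1649.3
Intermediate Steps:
Function('z')(x) = Mul(Rational(-1, 4), x, Add(4, Mul(-1, Pow(x, 3)))) (Function('z')(x) = Mul(Mul(x, Pow(-4, -1)), Add(4, Mul(-1, Mul(x, Pow(x, 2))))) = Mul(Mul(x, Rational(-1, 4)), Add(4, Mul(-1, Pow(x, 3)))) = Mul(Mul(Rational(-1, 4), x), Add(4, Mul(-1, Pow(x, 3)))) = Mul(Rational(-1, 4), x, Add(4, Mul(-1, Pow(x, 3)))))
Mul(1, Function('z')(-9)) = Mul(1, Add(Mul(-1, -9), Mul(Rational(1, 4), Pow(-9, 4)))) = Mul(1, Add(9, Mul(Rational(1, 4), 6561))) = Mul(1, Add(9, Rational(6561, 4))) = Mul(1, Rational(6597, 4)) = Rational(6597, 4)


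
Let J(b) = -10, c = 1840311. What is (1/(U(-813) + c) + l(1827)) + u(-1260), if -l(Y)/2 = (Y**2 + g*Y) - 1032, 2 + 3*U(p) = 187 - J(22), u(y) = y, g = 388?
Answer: -14893805935055/1840376 ≈ -8.0928e+6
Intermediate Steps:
U(p) = 65 (U(p) = -2/3 + (187 - 1*(-10))/3 = -2/3 + (187 + 10)/3 = -2/3 + (1/3)*197 = -2/3 + 197/3 = 65)
l(Y) = 2064 - 776*Y - 2*Y**2 (l(Y) = -2*((Y**2 + 388*Y) - 1032) = -2*(-1032 + Y**2 + 388*Y) = 2064 - 776*Y - 2*Y**2)
(1/(U(-813) + c) + l(1827)) + u(-1260) = (1/(65 + 1840311) + (2064 - 776*1827 - 2*1827**2)) - 1260 = (1/1840376 + (2064 - 1417752 - 2*3337929)) - 1260 = (1/1840376 + (2064 - 1417752 - 6675858)) - 1260 = (1/1840376 - 8091546) - 1260 = -14891487061295/1840376 - 1260 = -14893805935055/1840376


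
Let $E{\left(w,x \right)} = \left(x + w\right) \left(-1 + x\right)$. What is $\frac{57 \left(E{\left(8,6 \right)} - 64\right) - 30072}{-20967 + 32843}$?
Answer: $- \frac{14865}{5938} \approx -2.5034$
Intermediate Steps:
$E{\left(w,x \right)} = \left(-1 + x\right) \left(w + x\right)$ ($E{\left(w,x \right)} = \left(w + x\right) \left(-1 + x\right) = \left(-1 + x\right) \left(w + x\right)$)
$\frac{57 \left(E{\left(8,6 \right)} - 64\right) - 30072}{-20967 + 32843} = \frac{57 \left(\left(6^{2} - 8 - 6 + 8 \cdot 6\right) - 64\right) - 30072}{-20967 + 32843} = \frac{57 \left(\left(36 - 8 - 6 + 48\right) - 64\right) - 30072}{11876} = \left(57 \left(70 - 64\right) - 30072\right) \frac{1}{11876} = \left(57 \cdot 6 - 30072\right) \frac{1}{11876} = \left(342 - 30072\right) \frac{1}{11876} = \left(-29730\right) \frac{1}{11876} = - \frac{14865}{5938}$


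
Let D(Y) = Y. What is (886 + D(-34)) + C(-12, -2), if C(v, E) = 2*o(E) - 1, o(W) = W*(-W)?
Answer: 843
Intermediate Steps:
o(W) = -W²
C(v, E) = -1 - 2*E² (C(v, E) = 2*(-E²) - 1 = -2*E² - 1 = -1 - 2*E²)
(886 + D(-34)) + C(-12, -2) = (886 - 34) + (-1 - 2*(-2)²) = 852 + (-1 - 2*4) = 852 + (-1 - 8) = 852 - 9 = 843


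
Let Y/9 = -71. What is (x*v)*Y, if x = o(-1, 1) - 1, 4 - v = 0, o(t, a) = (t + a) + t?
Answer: 5112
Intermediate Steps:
o(t, a) = a + 2*t (o(t, a) = (a + t) + t = a + 2*t)
v = 4 (v = 4 - 1*0 = 4 + 0 = 4)
Y = -639 (Y = 9*(-71) = -639)
x = -2 (x = (1 + 2*(-1)) - 1 = (1 - 2) - 1 = -1 - 1 = -2)
(x*v)*Y = -2*4*(-639) = -8*(-639) = 5112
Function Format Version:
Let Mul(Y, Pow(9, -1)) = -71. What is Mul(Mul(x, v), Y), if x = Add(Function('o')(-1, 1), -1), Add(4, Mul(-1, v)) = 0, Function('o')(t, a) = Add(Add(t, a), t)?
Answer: 5112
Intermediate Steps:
Function('o')(t, a) = Add(a, Mul(2, t)) (Function('o')(t, a) = Add(Add(a, t), t) = Add(a, Mul(2, t)))
v = 4 (v = Add(4, Mul(-1, 0)) = Add(4, 0) = 4)
Y = -639 (Y = Mul(9, -71) = -639)
x = -2 (x = Add(Add(1, Mul(2, -1)), -1) = Add(Add(1, -2), -1) = Add(-1, -1) = -2)
Mul(Mul(x, v), Y) = Mul(Mul(-2, 4), -639) = Mul(-8, -639) = 5112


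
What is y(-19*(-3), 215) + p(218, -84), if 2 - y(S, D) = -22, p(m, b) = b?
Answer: -60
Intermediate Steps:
y(S, D) = 24 (y(S, D) = 2 - 1*(-22) = 2 + 22 = 24)
y(-19*(-3), 215) + p(218, -84) = 24 - 84 = -60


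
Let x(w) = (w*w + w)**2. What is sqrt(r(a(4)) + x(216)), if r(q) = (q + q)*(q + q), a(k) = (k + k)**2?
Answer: 8*sqrt(34328137) ≈ 46872.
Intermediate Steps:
a(k) = 4*k**2 (a(k) = (2*k)**2 = 4*k**2)
r(q) = 4*q**2 (r(q) = (2*q)*(2*q) = 4*q**2)
x(w) = (w + w**2)**2 (x(w) = (w**2 + w)**2 = (w + w**2)**2)
sqrt(r(a(4)) + x(216)) = sqrt(4*(4*4**2)**2 + 216**2*(1 + 216)**2) = sqrt(4*(4*16)**2 + 46656*217**2) = sqrt(4*64**2 + 46656*47089) = sqrt(4*4096 + 2196984384) = sqrt(16384 + 2196984384) = sqrt(2197000768) = 8*sqrt(34328137)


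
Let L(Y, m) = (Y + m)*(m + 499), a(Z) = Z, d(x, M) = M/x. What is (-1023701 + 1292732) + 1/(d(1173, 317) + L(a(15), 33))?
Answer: 8058566681568/29954045 ≈ 2.6903e+5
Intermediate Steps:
L(Y, m) = (499 + m)*(Y + m) (L(Y, m) = (Y + m)*(499 + m) = (499 + m)*(Y + m))
(-1023701 + 1292732) + 1/(d(1173, 317) + L(a(15), 33)) = (-1023701 + 1292732) + 1/(317/1173 + (33² + 499*15 + 499*33 + 15*33)) = 269031 + 1/(317*(1/1173) + (1089 + 7485 + 16467 + 495)) = 269031 + 1/(317/1173 + 25536) = 269031 + 1/(29954045/1173) = 269031 + 1173/29954045 = 8058566681568/29954045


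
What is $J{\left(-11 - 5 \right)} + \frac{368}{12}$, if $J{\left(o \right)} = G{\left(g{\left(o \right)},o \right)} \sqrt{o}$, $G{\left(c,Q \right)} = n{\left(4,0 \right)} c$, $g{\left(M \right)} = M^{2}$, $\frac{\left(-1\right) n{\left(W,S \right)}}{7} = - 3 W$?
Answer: $\frac{92}{3} + 86016 i \approx 30.667 + 86016.0 i$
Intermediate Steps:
$n{\left(W,S \right)} = 21 W$ ($n{\left(W,S \right)} = - 7 \left(- 3 W\right) = 21 W$)
$G{\left(c,Q \right)} = 84 c$ ($G{\left(c,Q \right)} = 21 \cdot 4 c = 84 c$)
$J{\left(o \right)} = 84 o^{\frac{5}{2}}$ ($J{\left(o \right)} = 84 o^{2} \sqrt{o} = 84 o^{\frac{5}{2}}$)
$J{\left(-11 - 5 \right)} + \frac{368}{12} = 84 \left(-11 - 5\right)^{\frac{5}{2}} + \frac{368}{12} = 84 \left(-11 - 5\right)^{\frac{5}{2}} + 368 \cdot \frac{1}{12} = 84 \left(-16\right)^{\frac{5}{2}} + \frac{92}{3} = 84 \cdot 1024 i + \frac{92}{3} = 86016 i + \frac{92}{3} = \frac{92}{3} + 86016 i$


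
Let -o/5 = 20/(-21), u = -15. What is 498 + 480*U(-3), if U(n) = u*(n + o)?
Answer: -85314/7 ≈ -12188.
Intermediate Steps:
o = 100/21 (o = -100/(-21) = -100*(-1)/21 = -5*(-20/21) = 100/21 ≈ 4.7619)
U(n) = -500/7 - 15*n (U(n) = -15*(n + 100/21) = -15*(100/21 + n) = -500/7 - 15*n)
498 + 480*U(-3) = 498 + 480*(-500/7 - 15*(-3)) = 498 + 480*(-500/7 + 45) = 498 + 480*(-185/7) = 498 - 88800/7 = -85314/7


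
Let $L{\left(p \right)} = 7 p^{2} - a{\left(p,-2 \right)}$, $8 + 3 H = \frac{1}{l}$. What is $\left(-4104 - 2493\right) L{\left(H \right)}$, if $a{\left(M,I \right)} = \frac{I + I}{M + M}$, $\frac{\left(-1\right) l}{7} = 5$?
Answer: $- \frac{16021394303}{49175} \approx -3.258 \cdot 10^{5}$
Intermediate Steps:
$l = -35$ ($l = \left(-7\right) 5 = -35$)
$H = - \frac{281}{105}$ ($H = - \frac{8}{3} + \frac{1}{3 \left(-35\right)} = - \frac{8}{3} + \frac{1}{3} \left(- \frac{1}{35}\right) = - \frac{8}{3} - \frac{1}{105} = - \frac{281}{105} \approx -2.6762$)
$a{\left(M,I \right)} = \frac{I}{M}$ ($a{\left(M,I \right)} = \frac{2 I}{2 M} = 2 I \frac{1}{2 M} = \frac{I}{M}$)
$L{\left(p \right)} = \frac{2}{p} + 7 p^{2}$ ($L{\left(p \right)} = 7 p^{2} - - \frac{2}{p} = 7 p^{2} + \frac{2}{p} = \frac{2}{p} + 7 p^{2}$)
$\left(-4104 - 2493\right) L{\left(H \right)} = \left(-4104 - 2493\right) \frac{2 + 7 \left(- \frac{281}{105}\right)^{3}}{- \frac{281}{105}} = - 6597 \left(- \frac{105 \left(2 + 7 \left(- \frac{22188041}{1157625}\right)\right)}{281}\right) = - 6597 \left(- \frac{105 \left(2 - \frac{22188041}{165375}\right)}{281}\right) = - 6597 \left(\left(- \frac{105}{281}\right) \left(- \frac{21857291}{165375}\right)\right) = \left(-6597\right) \frac{21857291}{442575} = - \frac{16021394303}{49175}$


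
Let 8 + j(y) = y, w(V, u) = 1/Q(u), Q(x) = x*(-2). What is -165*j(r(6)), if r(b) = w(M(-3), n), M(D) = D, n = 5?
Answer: 2673/2 ≈ 1336.5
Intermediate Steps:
Q(x) = -2*x
w(V, u) = -1/(2*u) (w(V, u) = 1/(-2*u) = -1/(2*u))
r(b) = -⅒ (r(b) = -½/5 = -½*⅕ = -⅒)
j(y) = -8 + y
-165*j(r(6)) = -165*(-8 - ⅒) = -165*(-81/10) = 2673/2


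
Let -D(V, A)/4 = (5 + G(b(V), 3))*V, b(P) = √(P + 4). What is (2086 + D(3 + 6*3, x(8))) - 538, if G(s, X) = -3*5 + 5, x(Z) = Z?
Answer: 1968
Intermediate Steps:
b(P) = √(4 + P)
G(s, X) = -10 (G(s, X) = -15 + 5 = -10)
D(V, A) = 20*V (D(V, A) = -4*(5 - 10)*V = -(-20)*V = 20*V)
(2086 + D(3 + 6*3, x(8))) - 538 = (2086 + 20*(3 + 6*3)) - 538 = (2086 + 20*(3 + 18)) - 538 = (2086 + 20*21) - 538 = (2086 + 420) - 538 = 2506 - 538 = 1968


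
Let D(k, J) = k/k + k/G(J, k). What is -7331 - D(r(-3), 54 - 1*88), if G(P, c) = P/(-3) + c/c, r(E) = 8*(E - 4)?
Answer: -271116/37 ≈ -7327.5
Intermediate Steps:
r(E) = -32 + 8*E (r(E) = 8*(-4 + E) = -32 + 8*E)
G(P, c) = 1 - P/3 (G(P, c) = P*(-⅓) + 1 = -P/3 + 1 = 1 - P/3)
D(k, J) = 1 + k/(1 - J/3) (D(k, J) = k/k + k/(1 - J/3) = 1 + k/(1 - J/3))
-7331 - D(r(-3), 54 - 1*88) = -7331 - (-3 + (54 - 1*88) - 3*(-32 + 8*(-3)))/(-3 + (54 - 1*88)) = -7331 - (-3 + (54 - 88) - 3*(-32 - 24))/(-3 + (54 - 88)) = -7331 - (-3 - 34 - 3*(-56))/(-3 - 34) = -7331 - (-3 - 34 + 168)/(-37) = -7331 - (-1)*131/37 = -7331 - 1*(-131/37) = -7331 + 131/37 = -271116/37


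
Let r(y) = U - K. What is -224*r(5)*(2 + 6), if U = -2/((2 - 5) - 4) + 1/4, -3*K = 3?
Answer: -2752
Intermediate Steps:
K = -1 (K = -1/3*3 = -1)
U = 15/28 (U = -2/(-3 - 4) + 1*(1/4) = -2/(-7) + 1/4 = -2*(-1/7) + 1/4 = 2/7 + 1/4 = 15/28 ≈ 0.53571)
r(y) = 43/28 (r(y) = 15/28 - 1*(-1) = 15/28 + 1 = 43/28)
-224*r(5)*(2 + 6) = -344*(2 + 6) = -344*8 = -224*86/7 = -2752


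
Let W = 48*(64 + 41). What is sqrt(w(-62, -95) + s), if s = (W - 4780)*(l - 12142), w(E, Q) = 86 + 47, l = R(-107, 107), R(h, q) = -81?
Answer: I*sqrt(3177847) ≈ 1782.7*I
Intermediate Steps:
l = -81
w(E, Q) = 133
W = 5040 (W = 48*105 = 5040)
s = -3177980 (s = (5040 - 4780)*(-81 - 12142) = 260*(-12223) = -3177980)
sqrt(w(-62, -95) + s) = sqrt(133 - 3177980) = sqrt(-3177847) = I*sqrt(3177847)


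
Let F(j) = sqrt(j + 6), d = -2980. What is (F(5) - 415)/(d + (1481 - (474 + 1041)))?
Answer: 415/3014 - sqrt(11)/3014 ≈ 0.13659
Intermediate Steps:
F(j) = sqrt(6 + j)
(F(5) - 415)/(d + (1481 - (474 + 1041))) = (sqrt(6 + 5) - 415)/(-2980 + (1481 - (474 + 1041))) = (sqrt(11) - 415)/(-2980 + (1481 - 1*1515)) = (-415 + sqrt(11))/(-2980 + (1481 - 1515)) = (-415 + sqrt(11))/(-2980 - 34) = (-415 + sqrt(11))/(-3014) = (-415 + sqrt(11))*(-1/3014) = 415/3014 - sqrt(11)/3014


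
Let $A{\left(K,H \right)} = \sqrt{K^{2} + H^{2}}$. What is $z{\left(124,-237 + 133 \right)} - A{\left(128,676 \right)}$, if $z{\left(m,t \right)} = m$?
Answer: $124 - 4 \sqrt{29585} \approx -564.01$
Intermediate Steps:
$A{\left(K,H \right)} = \sqrt{H^{2} + K^{2}}$
$z{\left(124,-237 + 133 \right)} - A{\left(128,676 \right)} = 124 - \sqrt{676^{2} + 128^{2}} = 124 - \sqrt{456976 + 16384} = 124 - \sqrt{473360} = 124 - 4 \sqrt{29585}$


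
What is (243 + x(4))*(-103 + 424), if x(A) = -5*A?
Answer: 71583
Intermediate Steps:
(243 + x(4))*(-103 + 424) = (243 - 5*4)*(-103 + 424) = (243 - 20)*321 = 223*321 = 71583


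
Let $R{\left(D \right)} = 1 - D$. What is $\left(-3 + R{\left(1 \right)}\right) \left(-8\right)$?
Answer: $24$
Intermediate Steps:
$\left(-3 + R{\left(1 \right)}\right) \left(-8\right) = \left(-3 + \left(1 - 1\right)\right) \left(-8\right) = \left(-3 + 0\right) \left(-8\right) = \left(-3\right) \left(-8\right) = 24$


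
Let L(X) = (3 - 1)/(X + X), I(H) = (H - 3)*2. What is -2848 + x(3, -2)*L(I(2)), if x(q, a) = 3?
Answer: -5699/2 ≈ -2849.5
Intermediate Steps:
I(H) = -6 + 2*H (I(H) = (-3 + H)*2 = -6 + 2*H)
L(X) = 1/X (L(X) = 2/((2*X)) = 2*(1/(2*X)) = 1/X)
-2848 + x(3, -2)*L(I(2)) = -2848 + 3/(-6 + 2*2) = -2848 + 3/(-6 + 4) = -2848 + 3/(-2) = -2848 + 3*(-½) = -2848 - 3/2 = -5699/2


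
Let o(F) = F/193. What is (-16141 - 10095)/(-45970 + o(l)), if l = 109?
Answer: 723364/1267443 ≈ 0.57073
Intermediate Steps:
o(F) = F/193 (o(F) = F*(1/193) = F/193)
(-16141 - 10095)/(-45970 + o(l)) = (-16141 - 10095)/(-45970 + (1/193)*109) = -26236/(-45970 + 109/193) = -26236/(-8872101/193) = -26236*(-193/8872101) = 723364/1267443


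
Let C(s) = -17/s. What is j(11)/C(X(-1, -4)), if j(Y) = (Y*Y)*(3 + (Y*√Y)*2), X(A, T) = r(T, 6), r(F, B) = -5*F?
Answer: -7260/17 - 53240*√11/17 ≈ -10814.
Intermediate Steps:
X(A, T) = -5*T
j(Y) = Y²*(3 + 2*Y^(3/2)) (j(Y) = Y²*(3 + Y^(3/2)*2) = Y²*(3 + 2*Y^(3/2)))
j(11)/C(X(-1, -4)) = (2*11^(7/2) + 3*11²)/((-17/((-5*(-4))))) = (2*(1331*√11) + 3*121)/((-17/20)) = (2662*√11 + 363)/((-17*1/20)) = (363 + 2662*√11)/(-17/20) = (363 + 2662*√11)*(-20/17) = -7260/17 - 53240*√11/17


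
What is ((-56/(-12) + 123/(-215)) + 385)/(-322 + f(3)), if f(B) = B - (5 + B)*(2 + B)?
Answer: -250966/231555 ≈ -1.0838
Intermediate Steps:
f(B) = B - (2 + B)*(5 + B)
((-56/(-12) + 123/(-215)) + 385)/(-322 + f(3)) = ((-56/(-12) + 123/(-215)) + 385)/(-322 + (-10 - 1*3**2 - 6*3)) = ((-56*(-1/12) + 123*(-1/215)) + 385)/(-322 + (-10 - 1*9 - 18)) = ((14/3 - 123/215) + 385)/(-322 + (-10 - 9 - 18)) = (2641/645 + 385)/(-322 - 37) = (250966/645)/(-359) = (250966/645)*(-1/359) = -250966/231555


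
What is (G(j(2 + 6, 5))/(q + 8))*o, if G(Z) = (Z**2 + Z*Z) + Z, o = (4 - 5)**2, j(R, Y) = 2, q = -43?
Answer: -2/7 ≈ -0.28571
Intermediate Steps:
o = 1 (o = (-1)**2 = 1)
G(Z) = Z + 2*Z**2 (G(Z) = (Z**2 + Z**2) + Z = 2*Z**2 + Z = Z + 2*Z**2)
(G(j(2 + 6, 5))/(q + 8))*o = ((2*(1 + 2*2))/(-43 + 8))*1 = ((2*(1 + 4))/(-35))*1 = ((2*5)*(-1/35))*1 = (10*(-1/35))*1 = -2/7*1 = -2/7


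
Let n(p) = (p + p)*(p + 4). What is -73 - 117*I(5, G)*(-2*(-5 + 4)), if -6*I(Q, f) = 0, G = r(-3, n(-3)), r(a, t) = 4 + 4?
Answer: -73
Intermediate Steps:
n(p) = 2*p*(4 + p) (n(p) = (2*p)*(4 + p) = 2*p*(4 + p))
r(a, t) = 8
G = 8
I(Q, f) = 0 (I(Q, f) = -⅙*0 = 0)
-73 - 117*I(5, G)*(-2*(-5 + 4)) = -73 - 0*(-2*(-5 + 4)) = -73 - 0*(-2*(-1)) = -73 - 0*2 = -73 - 117*0 = -73 + 0 = -73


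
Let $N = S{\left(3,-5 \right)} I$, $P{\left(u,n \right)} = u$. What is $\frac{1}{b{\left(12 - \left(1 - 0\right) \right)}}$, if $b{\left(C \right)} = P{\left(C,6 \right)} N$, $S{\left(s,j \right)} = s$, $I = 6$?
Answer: $\frac{1}{198} \approx 0.0050505$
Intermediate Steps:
$N = 18$ ($N = 3 \cdot 6 = 18$)
$b{\left(C \right)} = 18 C$ ($b{\left(C \right)} = C 18 = 18 C$)
$\frac{1}{b{\left(12 - \left(1 - 0\right) \right)}} = \frac{1}{18 \left(12 - \left(1 - 0\right)\right)} = \frac{1}{18 \left(12 - \left(1 + 0\right)\right)} = \frac{1}{18 \left(12 - 1\right)} = \frac{1}{18 \cdot 11} = \frac{1}{198}$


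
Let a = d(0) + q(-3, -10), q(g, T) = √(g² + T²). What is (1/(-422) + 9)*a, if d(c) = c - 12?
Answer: -22782/211 + 3797*√109/422 ≈ -14.034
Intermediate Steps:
q(g, T) = √(T² + g²)
d(c) = -12 + c
a = -12 + √109 (a = (-12 + 0) + √((-10)² + (-3)²) = -12 + √(100 + 9) = -12 + √109 ≈ -1.5597)
(1/(-422) + 9)*a = (1/(-422) + 9)*(-12 + √109) = (-1/422 + 9)*(-12 + √109) = 3797*(-12 + √109)/422 = -22782/211 + 3797*√109/422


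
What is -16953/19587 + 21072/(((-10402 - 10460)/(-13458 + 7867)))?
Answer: 128181131641/22701333 ≈ 5646.4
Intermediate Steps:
-16953/19587 + 21072/(((-10402 - 10460)/(-13458 + 7867))) = -16953*1/19587 + 21072/((-20862/(-5591))) = -5651/6529 + 21072/((-20862*(-1/5591))) = -5651/6529 + 21072/(20862/5591) = -5651/6529 + 21072*(5591/20862) = -5651/6529 + 19635592/3477 = 128181131641/22701333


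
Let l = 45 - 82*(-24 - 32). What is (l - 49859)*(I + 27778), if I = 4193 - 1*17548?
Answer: -652236906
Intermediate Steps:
l = 4637 (l = 45 - 82*(-56) = 45 + 4592 = 4637)
I = -13355 (I = 4193 - 17548 = -13355)
(l - 49859)*(I + 27778) = (4637 - 49859)*(-13355 + 27778) = -45222*14423 = -652236906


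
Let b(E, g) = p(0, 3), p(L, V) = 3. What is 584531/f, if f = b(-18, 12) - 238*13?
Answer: -584531/3091 ≈ -189.11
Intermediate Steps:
b(E, g) = 3
f = -3091 (f = 3 - 238*13 = 3 - 3094 = -3091)
584531/f = 584531/(-3091) = 584531*(-1/3091) = -584531/3091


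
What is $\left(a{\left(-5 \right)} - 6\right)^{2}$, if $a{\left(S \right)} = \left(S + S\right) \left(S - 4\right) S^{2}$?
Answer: $5035536$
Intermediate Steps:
$a{\left(S \right)} = 2 S^{3} \left(-4 + S\right)$ ($a{\left(S \right)} = 2 S \left(-4 + S\right) S^{2} = 2 S^{3} \left(-4 + S\right)$)
$\left(a{\left(-5 \right)} - 6\right)^{2} = \left(2 \left(-5\right)^{3} \left(-4 - 5\right) - 6\right)^{2} = \left(2 \left(-125\right) \left(-9\right) - 6\right)^{2} = \left(2250 - 6\right)^{2} = 2244^{2} = 5035536$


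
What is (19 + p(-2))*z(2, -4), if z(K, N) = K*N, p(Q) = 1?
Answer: -160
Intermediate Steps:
(19 + p(-2))*z(2, -4) = (19 + 1)*(2*(-4)) = 20*(-8) = -160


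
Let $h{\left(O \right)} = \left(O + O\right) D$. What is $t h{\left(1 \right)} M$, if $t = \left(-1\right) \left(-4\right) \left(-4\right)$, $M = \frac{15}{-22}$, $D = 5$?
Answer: $\frac{1200}{11} \approx 109.09$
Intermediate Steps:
$M = - \frac{15}{22}$ ($M = 15 \left(- \frac{1}{22}\right) = - \frac{15}{22} \approx -0.68182$)
$t = -16$ ($t = 4 \left(-4\right) = -16$)
$h{\left(O \right)} = 10 O$ ($h{\left(O \right)} = \left(O + O\right) 5 = 2 O 5 = 10 O$)
$t h{\left(1 \right)} M = - 16 \cdot 10 \cdot 1 \left(- \frac{15}{22}\right) = \left(-16\right) 10 \left(- \frac{15}{22}\right) = \left(-160\right) \left(- \frac{15}{22}\right) = \frac{1200}{11}$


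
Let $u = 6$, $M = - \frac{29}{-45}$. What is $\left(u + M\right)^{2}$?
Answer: $\frac{89401}{2025} \approx 44.149$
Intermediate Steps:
$M = \frac{29}{45}$ ($M = \left(-29\right) \left(- \frac{1}{45}\right) = \frac{29}{45} \approx 0.64444$)
$\left(u + M\right)^{2} = \left(6 + \frac{29}{45}\right)^{2} = \left(\frac{299}{45}\right)^{2} = \frac{89401}{2025}$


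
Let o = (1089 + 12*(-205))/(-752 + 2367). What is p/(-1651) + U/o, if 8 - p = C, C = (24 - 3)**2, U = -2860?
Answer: 7626397543/2263521 ≈ 3369.3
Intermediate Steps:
C = 441 (C = 21**2 = 441)
p = -433 (p = 8 - 1*441 = 8 - 441 = -433)
o = -1371/1615 (o = (1089 - 2460)/1615 = -1371*1/1615 = -1371/1615 ≈ -0.84892)
p/(-1651) + U/o = -433/(-1651) - 2860/(-1371/1615) = -433*(-1/1651) - 2860*(-1615/1371) = 433/1651 + 4618900/1371 = 7626397543/2263521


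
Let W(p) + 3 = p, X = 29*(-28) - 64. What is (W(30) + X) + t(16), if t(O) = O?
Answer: -833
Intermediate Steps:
X = -876 (X = -812 - 64 = -876)
W(p) = -3 + p
(W(30) + X) + t(16) = ((-3 + 30) - 876) + 16 = (27 - 876) + 16 = -849 + 16 = -833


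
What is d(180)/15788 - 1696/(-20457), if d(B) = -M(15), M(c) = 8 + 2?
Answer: 13285939/161487558 ≈ 0.082272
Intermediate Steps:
M(c) = 10
d(B) = -10 (d(B) = -1*10 = -10)
d(180)/15788 - 1696/(-20457) = -10/15788 - 1696/(-20457) = -10*1/15788 - 1696*(-1/20457) = -5/7894 + 1696/20457 = 13285939/161487558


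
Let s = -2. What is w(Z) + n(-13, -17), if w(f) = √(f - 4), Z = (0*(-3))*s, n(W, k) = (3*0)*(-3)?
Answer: 2*I ≈ 2.0*I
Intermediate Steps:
n(W, k) = 0 (n(W, k) = 0*(-3) = 0)
Z = 0 (Z = (0*(-3))*(-2) = 0*(-2) = 0)
w(f) = √(-4 + f)
w(Z) + n(-13, -17) = √(-4 + 0) + 0 = √(-4) + 0 = 2*I + 0 = 2*I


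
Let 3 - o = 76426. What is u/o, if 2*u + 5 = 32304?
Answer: -32299/152846 ≈ -0.21132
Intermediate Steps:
o = -76423 (o = 3 - 1*76426 = 3 - 76426 = -76423)
u = 32299/2 (u = -5/2 + (½)*32304 = -5/2 + 16152 = 32299/2 ≈ 16150.)
u/o = (32299/2)/(-76423) = (32299/2)*(-1/76423) = -32299/152846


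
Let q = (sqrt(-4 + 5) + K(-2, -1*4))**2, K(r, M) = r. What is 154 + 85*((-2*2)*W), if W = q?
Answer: -186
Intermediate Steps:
q = 1 (q = (sqrt(-4 + 5) - 2)**2 = (sqrt(1) - 2)**2 = (1 - 2)**2 = (-1)**2 = 1)
W = 1
154 + 85*((-2*2)*W) = 154 + 85*(-2*2*1) = 154 + 85*(-4*1) = 154 + 85*(-4) = 154 - 340 = -186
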